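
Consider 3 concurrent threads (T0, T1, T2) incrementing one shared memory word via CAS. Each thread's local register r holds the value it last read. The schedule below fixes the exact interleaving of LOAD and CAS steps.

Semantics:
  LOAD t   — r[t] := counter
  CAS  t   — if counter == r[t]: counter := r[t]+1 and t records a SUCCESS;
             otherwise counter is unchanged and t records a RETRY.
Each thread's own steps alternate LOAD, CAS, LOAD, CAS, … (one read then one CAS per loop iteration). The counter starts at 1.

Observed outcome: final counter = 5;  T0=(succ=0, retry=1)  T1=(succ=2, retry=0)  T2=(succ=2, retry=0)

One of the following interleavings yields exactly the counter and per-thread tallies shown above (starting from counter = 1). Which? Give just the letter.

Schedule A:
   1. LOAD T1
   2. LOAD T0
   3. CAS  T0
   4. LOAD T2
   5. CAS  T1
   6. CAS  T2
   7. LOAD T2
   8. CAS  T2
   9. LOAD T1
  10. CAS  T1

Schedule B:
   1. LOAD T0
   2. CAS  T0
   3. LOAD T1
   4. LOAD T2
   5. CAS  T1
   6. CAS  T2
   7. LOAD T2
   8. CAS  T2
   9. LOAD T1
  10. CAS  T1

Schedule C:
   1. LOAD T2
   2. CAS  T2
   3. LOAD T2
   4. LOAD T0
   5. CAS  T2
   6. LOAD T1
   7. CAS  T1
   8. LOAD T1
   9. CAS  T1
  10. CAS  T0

Tracing schedule C:
[1] T2.load  rd  (counter 1, T2.r 1)
[2] T2.cas  hit  (counter 2, T2.r 1)
[3] T2.load  rd  (counter 2, T2.r 2)
[4] T0.load  rd  (counter 2, T0.r 2)
[5] T2.cas  hit  (counter 3, T2.r 2)
[6] T1.load  rd  (counter 3, T1.r 3)
[7] T1.cas  hit  (counter 4, T1.r 3)
[8] T1.load  rd  (counter 4, T1.r 4)
[9] T1.cas  hit  (counter 5, T1.r 4)
[10] T0.cas  miss  (counter 5, T0.r 2)

C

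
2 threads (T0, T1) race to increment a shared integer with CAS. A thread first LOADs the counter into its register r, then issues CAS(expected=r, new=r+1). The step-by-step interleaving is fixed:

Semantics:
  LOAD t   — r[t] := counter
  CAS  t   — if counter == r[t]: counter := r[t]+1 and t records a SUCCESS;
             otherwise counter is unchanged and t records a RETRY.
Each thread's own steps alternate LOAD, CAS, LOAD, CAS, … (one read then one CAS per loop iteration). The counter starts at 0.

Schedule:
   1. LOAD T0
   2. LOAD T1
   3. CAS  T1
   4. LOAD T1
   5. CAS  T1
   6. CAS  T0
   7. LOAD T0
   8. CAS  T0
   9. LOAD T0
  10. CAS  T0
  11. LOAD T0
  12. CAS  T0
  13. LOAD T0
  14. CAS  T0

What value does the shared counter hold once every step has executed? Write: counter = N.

T0 LOAD — after: cnt=0, r=0 — load
T1 LOAD — after: cnt=0, r=0 — load
T1 CAS — after: cnt=1, r=0 — ok
T1 LOAD — after: cnt=1, r=1 — load
T1 CAS — after: cnt=2, r=1 — ok
T0 CAS — after: cnt=2, r=0 — retry
T0 LOAD — after: cnt=2, r=2 — load
T0 CAS — after: cnt=3, r=2 — ok
T0 LOAD — after: cnt=3, r=3 — load
T0 CAS — after: cnt=4, r=3 — ok
T0 LOAD — after: cnt=4, r=4 — load
T0 CAS — after: cnt=5, r=4 — ok
T0 LOAD — after: cnt=5, r=5 — load
T0 CAS — after: cnt=6, r=5 — ok

counter = 6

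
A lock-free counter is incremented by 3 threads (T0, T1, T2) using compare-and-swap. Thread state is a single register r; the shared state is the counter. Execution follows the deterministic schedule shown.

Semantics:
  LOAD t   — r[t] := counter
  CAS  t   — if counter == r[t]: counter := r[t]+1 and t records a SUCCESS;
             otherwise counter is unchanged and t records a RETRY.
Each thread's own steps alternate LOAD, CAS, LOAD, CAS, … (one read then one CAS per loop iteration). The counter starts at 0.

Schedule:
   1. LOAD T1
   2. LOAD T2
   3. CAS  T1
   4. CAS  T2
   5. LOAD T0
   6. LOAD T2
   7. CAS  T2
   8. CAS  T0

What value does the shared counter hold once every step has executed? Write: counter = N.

step 1: T1 LOAD ⇒ load; ctr=0 reg=0
step 2: T2 LOAD ⇒ load; ctr=0 reg=0
step 3: T1 CAS ⇒ ok; ctr=1 reg=0
step 4: T2 CAS ⇒ retry; ctr=1 reg=0
step 5: T0 LOAD ⇒ load; ctr=1 reg=1
step 6: T2 LOAD ⇒ load; ctr=1 reg=1
step 7: T2 CAS ⇒ ok; ctr=2 reg=1
step 8: T0 CAS ⇒ retry; ctr=2 reg=1

counter = 2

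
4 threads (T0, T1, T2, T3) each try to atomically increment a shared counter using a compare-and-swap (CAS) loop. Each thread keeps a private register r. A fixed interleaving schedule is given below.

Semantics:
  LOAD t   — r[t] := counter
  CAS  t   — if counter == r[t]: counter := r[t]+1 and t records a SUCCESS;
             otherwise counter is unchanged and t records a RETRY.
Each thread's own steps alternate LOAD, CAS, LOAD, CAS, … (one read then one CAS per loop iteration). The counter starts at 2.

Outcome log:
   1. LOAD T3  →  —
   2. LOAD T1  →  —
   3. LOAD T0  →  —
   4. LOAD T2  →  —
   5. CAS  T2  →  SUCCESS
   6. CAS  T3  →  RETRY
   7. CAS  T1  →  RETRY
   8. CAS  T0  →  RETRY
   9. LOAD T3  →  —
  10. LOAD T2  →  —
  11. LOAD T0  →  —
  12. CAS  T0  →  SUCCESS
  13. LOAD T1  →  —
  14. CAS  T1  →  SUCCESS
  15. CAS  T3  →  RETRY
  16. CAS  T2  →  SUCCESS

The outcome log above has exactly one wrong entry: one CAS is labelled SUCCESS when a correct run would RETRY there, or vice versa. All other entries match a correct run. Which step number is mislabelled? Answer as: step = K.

step = 16

Reference trace:
   1) LOAD T3:  M=2  r_T3=2
   2) LOAD T1:  M=2  r_T1=2
   3) LOAD T0:  M=2  r_T0=2
   4) LOAD T2:  M=2  r_T2=2
   5) CAS  T2:  M=3  r_T2=2 ✓
   6) CAS  T3:  M=3  r_T3=2 ✗
   7) CAS  T1:  M=3  r_T1=2 ✗
   8) CAS  T0:  M=3  r_T0=2 ✗
   9) LOAD T3:  M=3  r_T3=3
  10) LOAD T2:  M=3  r_T2=3
  11) LOAD T0:  M=3  r_T0=3
  12) CAS  T0:  M=4  r_T0=3 ✓
  13) LOAD T1:  M=4  r_T1=4
  14) CAS  T1:  M=5  r_T1=4 ✓
  15) CAS  T3:  M=5  r_T3=3 ✗
  16) CAS  T2:  M=5  r_T2=3 ✗
Mismatch at 16.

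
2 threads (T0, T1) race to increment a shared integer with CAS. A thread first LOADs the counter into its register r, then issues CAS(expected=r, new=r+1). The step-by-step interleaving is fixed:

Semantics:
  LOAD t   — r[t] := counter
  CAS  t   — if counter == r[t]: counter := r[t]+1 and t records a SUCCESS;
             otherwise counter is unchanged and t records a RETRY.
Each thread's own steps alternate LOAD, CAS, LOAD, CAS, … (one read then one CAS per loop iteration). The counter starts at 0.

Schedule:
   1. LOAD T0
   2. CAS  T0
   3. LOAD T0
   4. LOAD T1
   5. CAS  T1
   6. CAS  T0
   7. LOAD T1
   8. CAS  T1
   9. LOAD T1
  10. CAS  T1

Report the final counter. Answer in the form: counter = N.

counter = 4

step 1: T0 LOAD ⇒ load; ctr=0 reg=0
step 2: T0 CAS ⇒ ok; ctr=1 reg=0
step 3: T0 LOAD ⇒ load; ctr=1 reg=1
step 4: T1 LOAD ⇒ load; ctr=1 reg=1
step 5: T1 CAS ⇒ ok; ctr=2 reg=1
step 6: T0 CAS ⇒ retry; ctr=2 reg=1
step 7: T1 LOAD ⇒ load; ctr=2 reg=2
step 8: T1 CAS ⇒ ok; ctr=3 reg=2
step 9: T1 LOAD ⇒ load; ctr=3 reg=3
step 10: T1 CAS ⇒ ok; ctr=4 reg=3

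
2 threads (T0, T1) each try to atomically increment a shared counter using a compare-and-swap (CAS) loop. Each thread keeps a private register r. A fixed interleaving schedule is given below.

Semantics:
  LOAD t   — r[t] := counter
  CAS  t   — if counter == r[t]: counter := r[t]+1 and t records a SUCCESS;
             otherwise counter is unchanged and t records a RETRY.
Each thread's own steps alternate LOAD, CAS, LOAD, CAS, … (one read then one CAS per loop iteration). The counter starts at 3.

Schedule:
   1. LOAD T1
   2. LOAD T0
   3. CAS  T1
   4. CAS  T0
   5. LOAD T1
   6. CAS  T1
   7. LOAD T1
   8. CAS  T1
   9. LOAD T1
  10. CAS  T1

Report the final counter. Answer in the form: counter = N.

[1] T1.load  rd  (counter 3, T1.r 3)
[2] T0.load  rd  (counter 3, T0.r 3)
[3] T1.cas  hit  (counter 4, T1.r 3)
[4] T0.cas  miss  (counter 4, T0.r 3)
[5] T1.load  rd  (counter 4, T1.r 4)
[6] T1.cas  hit  (counter 5, T1.r 4)
[7] T1.load  rd  (counter 5, T1.r 5)
[8] T1.cas  hit  (counter 6, T1.r 5)
[9] T1.load  rd  (counter 6, T1.r 6)
[10] T1.cas  hit  (counter 7, T1.r 6)

counter = 7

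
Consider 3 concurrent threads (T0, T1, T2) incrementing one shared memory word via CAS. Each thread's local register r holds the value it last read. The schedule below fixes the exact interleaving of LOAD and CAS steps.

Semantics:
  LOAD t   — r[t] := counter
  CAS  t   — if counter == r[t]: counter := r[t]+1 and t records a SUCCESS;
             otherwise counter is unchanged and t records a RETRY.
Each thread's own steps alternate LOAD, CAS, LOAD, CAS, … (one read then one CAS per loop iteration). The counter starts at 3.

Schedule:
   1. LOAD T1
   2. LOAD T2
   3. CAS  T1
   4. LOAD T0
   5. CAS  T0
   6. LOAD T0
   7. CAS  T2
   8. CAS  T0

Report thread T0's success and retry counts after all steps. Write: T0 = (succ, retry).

[1] T1.load  rd  (counter 3, T1.r 3)
[2] T2.load  rd  (counter 3, T2.r 3)
[3] T1.cas  hit  (counter 4, T1.r 3)
[4] T0.load  rd  (counter 4, T0.r 4)
[5] T0.cas  hit  (counter 5, T0.r 4)
[6] T0.load  rd  (counter 5, T0.r 5)
[7] T2.cas  miss  (counter 5, T2.r 3)
[8] T0.cas  hit  (counter 6, T0.r 5)

T0 = (2, 0)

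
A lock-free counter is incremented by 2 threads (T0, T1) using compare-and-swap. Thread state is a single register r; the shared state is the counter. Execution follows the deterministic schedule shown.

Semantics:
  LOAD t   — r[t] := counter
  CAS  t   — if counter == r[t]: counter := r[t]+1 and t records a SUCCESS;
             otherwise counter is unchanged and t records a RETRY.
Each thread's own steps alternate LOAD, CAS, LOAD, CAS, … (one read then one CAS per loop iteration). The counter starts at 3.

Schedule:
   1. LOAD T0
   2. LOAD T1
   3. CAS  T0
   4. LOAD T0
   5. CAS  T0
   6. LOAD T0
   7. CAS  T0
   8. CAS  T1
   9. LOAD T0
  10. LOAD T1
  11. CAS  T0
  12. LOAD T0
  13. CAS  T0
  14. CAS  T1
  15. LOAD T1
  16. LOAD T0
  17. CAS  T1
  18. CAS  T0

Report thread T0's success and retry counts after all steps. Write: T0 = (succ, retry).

step 1: T0 LOAD ⇒ load; ctr=3 reg=3
step 2: T1 LOAD ⇒ load; ctr=3 reg=3
step 3: T0 CAS ⇒ ok; ctr=4 reg=3
step 4: T0 LOAD ⇒ load; ctr=4 reg=4
step 5: T0 CAS ⇒ ok; ctr=5 reg=4
step 6: T0 LOAD ⇒ load; ctr=5 reg=5
step 7: T0 CAS ⇒ ok; ctr=6 reg=5
step 8: T1 CAS ⇒ retry; ctr=6 reg=3
step 9: T0 LOAD ⇒ load; ctr=6 reg=6
step 10: T1 LOAD ⇒ load; ctr=6 reg=6
step 11: T0 CAS ⇒ ok; ctr=7 reg=6
step 12: T0 LOAD ⇒ load; ctr=7 reg=7
step 13: T0 CAS ⇒ ok; ctr=8 reg=7
step 14: T1 CAS ⇒ retry; ctr=8 reg=6
step 15: T1 LOAD ⇒ load; ctr=8 reg=8
step 16: T0 LOAD ⇒ load; ctr=8 reg=8
step 17: T1 CAS ⇒ ok; ctr=9 reg=8
step 18: T0 CAS ⇒ retry; ctr=9 reg=8

T0 = (5, 1)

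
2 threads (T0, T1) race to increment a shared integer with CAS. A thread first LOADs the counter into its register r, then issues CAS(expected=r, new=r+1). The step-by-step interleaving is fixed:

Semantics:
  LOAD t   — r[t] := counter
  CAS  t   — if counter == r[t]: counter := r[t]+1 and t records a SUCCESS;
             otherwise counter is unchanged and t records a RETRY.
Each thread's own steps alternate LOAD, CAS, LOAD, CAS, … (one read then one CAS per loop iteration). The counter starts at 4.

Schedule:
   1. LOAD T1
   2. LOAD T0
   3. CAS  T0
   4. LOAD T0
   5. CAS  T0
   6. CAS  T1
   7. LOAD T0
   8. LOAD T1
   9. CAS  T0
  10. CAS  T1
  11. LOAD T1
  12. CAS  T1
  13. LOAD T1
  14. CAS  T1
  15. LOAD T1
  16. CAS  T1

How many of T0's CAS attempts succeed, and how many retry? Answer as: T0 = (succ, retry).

T0 = (3, 0)

   1) LOAD T1:  M=4  r_T1=4
   2) LOAD T0:  M=4  r_T0=4
   3) CAS  T0:  M=5  r_T0=4 ✓
   4) LOAD T0:  M=5  r_T0=5
   5) CAS  T0:  M=6  r_T0=5 ✓
   6) CAS  T1:  M=6  r_T1=4 ✗
   7) LOAD T0:  M=6  r_T0=6
   8) LOAD T1:  M=6  r_T1=6
   9) CAS  T0:  M=7  r_T0=6 ✓
  10) CAS  T1:  M=7  r_T1=6 ✗
  11) LOAD T1:  M=7  r_T1=7
  12) CAS  T1:  M=8  r_T1=7 ✓
  13) LOAD T1:  M=8  r_T1=8
  14) CAS  T1:  M=9  r_T1=8 ✓
  15) LOAD T1:  M=9  r_T1=9
  16) CAS  T1:  M=10  r_T1=9 ✓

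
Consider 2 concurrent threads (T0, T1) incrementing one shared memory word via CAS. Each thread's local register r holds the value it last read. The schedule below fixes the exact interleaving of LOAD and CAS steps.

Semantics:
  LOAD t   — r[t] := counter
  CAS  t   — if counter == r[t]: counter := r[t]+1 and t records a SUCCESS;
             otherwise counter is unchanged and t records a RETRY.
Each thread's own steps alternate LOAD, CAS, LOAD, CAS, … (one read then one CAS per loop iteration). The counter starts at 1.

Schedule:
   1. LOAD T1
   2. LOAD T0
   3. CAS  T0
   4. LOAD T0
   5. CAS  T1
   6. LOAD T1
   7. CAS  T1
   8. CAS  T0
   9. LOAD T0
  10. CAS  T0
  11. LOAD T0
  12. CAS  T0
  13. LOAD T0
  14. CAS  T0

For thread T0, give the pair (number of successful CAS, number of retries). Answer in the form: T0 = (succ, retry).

T1 LOAD — after: cnt=1, r=1 — load
T0 LOAD — after: cnt=1, r=1 — load
T0 CAS — after: cnt=2, r=1 — ok
T0 LOAD — after: cnt=2, r=2 — load
T1 CAS — after: cnt=2, r=1 — retry
T1 LOAD — after: cnt=2, r=2 — load
T1 CAS — after: cnt=3, r=2 — ok
T0 CAS — after: cnt=3, r=2 — retry
T0 LOAD — after: cnt=3, r=3 — load
T0 CAS — after: cnt=4, r=3 — ok
T0 LOAD — after: cnt=4, r=4 — load
T0 CAS — after: cnt=5, r=4 — ok
T0 LOAD — after: cnt=5, r=5 — load
T0 CAS — after: cnt=6, r=5 — ok

T0 = (4, 1)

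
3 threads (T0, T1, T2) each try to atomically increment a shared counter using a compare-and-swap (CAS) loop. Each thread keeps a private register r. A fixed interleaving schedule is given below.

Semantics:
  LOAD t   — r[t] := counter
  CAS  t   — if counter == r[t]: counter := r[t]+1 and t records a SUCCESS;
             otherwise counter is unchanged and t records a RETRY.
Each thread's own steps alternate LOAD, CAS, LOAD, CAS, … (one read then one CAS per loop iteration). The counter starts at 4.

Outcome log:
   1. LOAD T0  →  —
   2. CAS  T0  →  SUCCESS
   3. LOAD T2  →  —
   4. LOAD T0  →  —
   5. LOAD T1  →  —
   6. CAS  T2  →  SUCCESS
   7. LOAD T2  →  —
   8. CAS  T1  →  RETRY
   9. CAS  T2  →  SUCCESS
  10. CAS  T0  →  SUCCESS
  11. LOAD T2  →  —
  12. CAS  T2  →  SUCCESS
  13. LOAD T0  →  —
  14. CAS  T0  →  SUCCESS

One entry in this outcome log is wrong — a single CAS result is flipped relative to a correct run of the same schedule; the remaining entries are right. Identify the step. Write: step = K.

Correct run:
   1) LOAD T0:  M=4  r_T0=4
   2) CAS  T0:  M=5  r_T0=4 ✓
   3) LOAD T2:  M=5  r_T2=5
   4) LOAD T0:  M=5  r_T0=5
   5) LOAD T1:  M=5  r_T1=5
   6) CAS  T2:  M=6  r_T2=5 ✓
   7) LOAD T2:  M=6  r_T2=6
   8) CAS  T1:  M=6  r_T1=5 ✗
   9) CAS  T2:  M=7  r_T2=6 ✓
  10) CAS  T0:  M=7  r_T0=5 ✗
  11) LOAD T2:  M=7  r_T2=7
  12) CAS  T2:  M=8  r_T2=7 ✓
  13) LOAD T0:  M=8  r_T0=8
  14) CAS  T0:  M=9  r_T0=8 ✓
Flip is step 10.

step = 10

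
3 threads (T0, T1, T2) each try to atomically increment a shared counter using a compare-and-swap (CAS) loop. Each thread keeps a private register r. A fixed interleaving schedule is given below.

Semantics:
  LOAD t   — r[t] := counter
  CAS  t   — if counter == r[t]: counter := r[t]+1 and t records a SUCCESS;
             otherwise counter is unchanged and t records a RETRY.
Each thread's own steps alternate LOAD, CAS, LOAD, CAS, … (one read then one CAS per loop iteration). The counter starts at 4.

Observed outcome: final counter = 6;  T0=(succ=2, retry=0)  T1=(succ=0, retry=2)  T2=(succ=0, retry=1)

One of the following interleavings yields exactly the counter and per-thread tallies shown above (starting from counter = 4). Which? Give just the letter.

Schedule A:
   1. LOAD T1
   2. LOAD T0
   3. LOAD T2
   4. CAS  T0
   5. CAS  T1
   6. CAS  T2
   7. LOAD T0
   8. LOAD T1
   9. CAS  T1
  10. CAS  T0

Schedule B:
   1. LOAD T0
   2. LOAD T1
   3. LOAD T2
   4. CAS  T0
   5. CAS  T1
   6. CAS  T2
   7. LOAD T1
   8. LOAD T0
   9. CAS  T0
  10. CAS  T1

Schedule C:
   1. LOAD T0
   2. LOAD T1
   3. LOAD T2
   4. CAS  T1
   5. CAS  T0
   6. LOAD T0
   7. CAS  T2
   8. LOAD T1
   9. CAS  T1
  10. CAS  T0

B

Simulating candidate B:
[1] T0.load  rd  (counter 4, T0.r 4)
[2] T1.load  rd  (counter 4, T1.r 4)
[3] T2.load  rd  (counter 4, T2.r 4)
[4] T0.cas  hit  (counter 5, T0.r 4)
[5] T1.cas  miss  (counter 5, T1.r 4)
[6] T2.cas  miss  (counter 5, T2.r 4)
[7] T1.load  rd  (counter 5, T1.r 5)
[8] T0.load  rd  (counter 5, T0.r 5)
[9] T0.cas  hit  (counter 6, T0.r 5)
[10] T1.cas  miss  (counter 6, T1.r 5)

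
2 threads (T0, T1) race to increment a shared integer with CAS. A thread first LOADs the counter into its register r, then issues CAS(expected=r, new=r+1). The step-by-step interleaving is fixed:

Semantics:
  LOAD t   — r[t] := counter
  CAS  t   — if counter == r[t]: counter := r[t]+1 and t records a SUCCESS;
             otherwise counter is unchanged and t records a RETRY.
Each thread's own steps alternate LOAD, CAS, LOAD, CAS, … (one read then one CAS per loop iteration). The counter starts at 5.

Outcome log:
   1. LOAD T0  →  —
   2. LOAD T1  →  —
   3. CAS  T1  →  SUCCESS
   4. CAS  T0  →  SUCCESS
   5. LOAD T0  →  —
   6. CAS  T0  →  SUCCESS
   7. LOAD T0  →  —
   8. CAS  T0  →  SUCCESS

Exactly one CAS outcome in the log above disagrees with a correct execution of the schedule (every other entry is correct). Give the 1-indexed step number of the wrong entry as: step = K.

step = 4

Reference trace:
T0 LOAD — after: cnt=5, r=5 — load
T1 LOAD — after: cnt=5, r=5 — load
T1 CAS — after: cnt=6, r=5 — ok
T0 CAS — after: cnt=6, r=5 — retry
T0 LOAD — after: cnt=6, r=6 — load
T0 CAS — after: cnt=7, r=6 — ok
T0 LOAD — after: cnt=7, r=7 — load
T0 CAS — after: cnt=8, r=7 — ok
Flip is step 4.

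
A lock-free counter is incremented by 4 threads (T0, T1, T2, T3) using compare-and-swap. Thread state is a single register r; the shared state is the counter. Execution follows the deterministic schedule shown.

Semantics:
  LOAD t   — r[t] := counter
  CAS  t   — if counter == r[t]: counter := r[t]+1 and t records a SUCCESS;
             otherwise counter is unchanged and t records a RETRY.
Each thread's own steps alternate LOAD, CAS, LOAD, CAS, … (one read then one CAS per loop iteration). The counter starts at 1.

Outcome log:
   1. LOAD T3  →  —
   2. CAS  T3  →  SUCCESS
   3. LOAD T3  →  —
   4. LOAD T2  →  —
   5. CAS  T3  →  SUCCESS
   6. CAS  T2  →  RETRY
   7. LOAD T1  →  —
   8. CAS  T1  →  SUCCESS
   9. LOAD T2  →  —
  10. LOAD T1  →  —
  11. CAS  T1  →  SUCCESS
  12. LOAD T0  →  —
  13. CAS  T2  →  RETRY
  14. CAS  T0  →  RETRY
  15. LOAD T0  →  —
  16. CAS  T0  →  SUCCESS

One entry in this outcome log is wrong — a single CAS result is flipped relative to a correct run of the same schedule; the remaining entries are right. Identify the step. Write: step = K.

step = 14

Reference trace:
#1 T3 reads 1
#2 T3 CAS(1→2) writes; counter now 2
#3 T3 reads 2
#4 T2 reads 2
#5 T3 CAS(2→3) writes; counter now 3
#6 T2 CAS(2→3) fails; counter now 3
#7 T1 reads 3
#8 T1 CAS(3→4) writes; counter now 4
#9 T2 reads 4
#10 T1 reads 4
#11 T1 CAS(4→5) writes; counter now 5
#12 T0 reads 5
#13 T2 CAS(4→5) fails; counter now 5
#14 T0 CAS(5→6) writes; counter now 6
#15 T0 reads 6
#16 T0 CAS(6→7) writes; counter now 7
Log disagrees first at step 14.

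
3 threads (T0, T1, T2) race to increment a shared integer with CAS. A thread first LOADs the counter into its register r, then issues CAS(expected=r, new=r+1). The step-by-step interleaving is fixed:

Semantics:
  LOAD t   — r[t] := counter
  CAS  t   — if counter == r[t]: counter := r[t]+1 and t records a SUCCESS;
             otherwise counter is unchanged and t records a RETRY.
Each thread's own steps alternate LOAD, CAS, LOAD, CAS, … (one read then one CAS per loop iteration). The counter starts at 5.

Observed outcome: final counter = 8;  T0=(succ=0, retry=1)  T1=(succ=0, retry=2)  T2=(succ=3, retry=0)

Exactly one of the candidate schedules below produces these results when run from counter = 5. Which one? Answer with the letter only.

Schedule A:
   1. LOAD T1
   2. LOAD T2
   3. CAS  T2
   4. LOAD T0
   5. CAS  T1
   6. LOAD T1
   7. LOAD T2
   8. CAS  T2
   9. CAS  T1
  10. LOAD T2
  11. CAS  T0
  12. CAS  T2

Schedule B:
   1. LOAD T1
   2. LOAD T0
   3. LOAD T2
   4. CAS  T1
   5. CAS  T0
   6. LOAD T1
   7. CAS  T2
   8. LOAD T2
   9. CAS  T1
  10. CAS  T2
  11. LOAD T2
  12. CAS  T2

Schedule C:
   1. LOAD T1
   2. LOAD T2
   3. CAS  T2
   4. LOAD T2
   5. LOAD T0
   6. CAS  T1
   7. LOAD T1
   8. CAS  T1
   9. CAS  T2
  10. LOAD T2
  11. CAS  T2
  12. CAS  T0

Simulating candidate A:
   1) LOAD T1:  M=5  r_T1=5
   2) LOAD T2:  M=5  r_T2=5
   3) CAS  T2:  M=6  r_T2=5 ✓
   4) LOAD T0:  M=6  r_T0=6
   5) CAS  T1:  M=6  r_T1=5 ✗
   6) LOAD T1:  M=6  r_T1=6
   7) LOAD T2:  M=6  r_T2=6
   8) CAS  T2:  M=7  r_T2=6 ✓
   9) CAS  T1:  M=7  r_T1=6 ✗
  10) LOAD T2:  M=7  r_T2=7
  11) CAS  T0:  M=7  r_T0=6 ✗
  12) CAS  T2:  M=8  r_T2=7 ✓

A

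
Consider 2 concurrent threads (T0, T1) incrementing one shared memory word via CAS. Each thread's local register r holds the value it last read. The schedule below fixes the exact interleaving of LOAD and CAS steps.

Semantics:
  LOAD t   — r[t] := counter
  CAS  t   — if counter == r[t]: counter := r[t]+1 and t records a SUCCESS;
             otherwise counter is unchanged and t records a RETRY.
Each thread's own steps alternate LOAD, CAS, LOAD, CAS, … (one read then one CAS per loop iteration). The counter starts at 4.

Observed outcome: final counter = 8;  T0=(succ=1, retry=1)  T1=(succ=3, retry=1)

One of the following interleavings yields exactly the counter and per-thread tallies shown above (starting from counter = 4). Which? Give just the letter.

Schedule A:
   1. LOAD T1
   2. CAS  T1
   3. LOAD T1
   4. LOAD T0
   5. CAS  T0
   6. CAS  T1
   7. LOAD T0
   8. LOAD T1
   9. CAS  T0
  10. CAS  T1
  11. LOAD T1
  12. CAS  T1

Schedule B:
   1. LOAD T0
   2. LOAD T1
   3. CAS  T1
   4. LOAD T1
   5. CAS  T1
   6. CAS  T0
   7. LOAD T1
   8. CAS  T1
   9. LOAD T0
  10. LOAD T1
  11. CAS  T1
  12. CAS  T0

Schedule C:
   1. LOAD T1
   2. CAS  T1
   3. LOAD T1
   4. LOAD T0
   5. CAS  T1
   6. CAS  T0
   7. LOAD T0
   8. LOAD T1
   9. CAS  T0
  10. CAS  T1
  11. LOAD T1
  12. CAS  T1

C

Run C:
[1] T1.load  rd  (counter 4, T1.r 4)
[2] T1.cas  hit  (counter 5, T1.r 4)
[3] T1.load  rd  (counter 5, T1.r 5)
[4] T0.load  rd  (counter 5, T0.r 5)
[5] T1.cas  hit  (counter 6, T1.r 5)
[6] T0.cas  miss  (counter 6, T0.r 5)
[7] T0.load  rd  (counter 6, T0.r 6)
[8] T1.load  rd  (counter 6, T1.r 6)
[9] T0.cas  hit  (counter 7, T0.r 6)
[10] T1.cas  miss  (counter 7, T1.r 6)
[11] T1.load  rd  (counter 7, T1.r 7)
[12] T1.cas  hit  (counter 8, T1.r 7)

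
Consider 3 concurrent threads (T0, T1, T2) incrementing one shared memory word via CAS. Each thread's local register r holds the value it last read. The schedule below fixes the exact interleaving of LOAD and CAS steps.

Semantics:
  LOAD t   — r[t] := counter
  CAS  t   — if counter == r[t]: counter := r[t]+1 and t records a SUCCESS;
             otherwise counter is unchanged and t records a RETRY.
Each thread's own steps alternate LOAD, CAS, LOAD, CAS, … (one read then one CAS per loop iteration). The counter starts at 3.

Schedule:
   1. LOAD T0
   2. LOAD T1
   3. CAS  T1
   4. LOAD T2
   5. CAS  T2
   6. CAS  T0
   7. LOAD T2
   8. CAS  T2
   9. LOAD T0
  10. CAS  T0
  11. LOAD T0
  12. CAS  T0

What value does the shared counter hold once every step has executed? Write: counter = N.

counter = 8

T0 LOAD — after: cnt=3, r=3 — load
T1 LOAD — after: cnt=3, r=3 — load
T1 CAS — after: cnt=4, r=3 — ok
T2 LOAD — after: cnt=4, r=4 — load
T2 CAS — after: cnt=5, r=4 — ok
T0 CAS — after: cnt=5, r=3 — retry
T2 LOAD — after: cnt=5, r=5 — load
T2 CAS — after: cnt=6, r=5 — ok
T0 LOAD — after: cnt=6, r=6 — load
T0 CAS — after: cnt=7, r=6 — ok
T0 LOAD — after: cnt=7, r=7 — load
T0 CAS — after: cnt=8, r=7 — ok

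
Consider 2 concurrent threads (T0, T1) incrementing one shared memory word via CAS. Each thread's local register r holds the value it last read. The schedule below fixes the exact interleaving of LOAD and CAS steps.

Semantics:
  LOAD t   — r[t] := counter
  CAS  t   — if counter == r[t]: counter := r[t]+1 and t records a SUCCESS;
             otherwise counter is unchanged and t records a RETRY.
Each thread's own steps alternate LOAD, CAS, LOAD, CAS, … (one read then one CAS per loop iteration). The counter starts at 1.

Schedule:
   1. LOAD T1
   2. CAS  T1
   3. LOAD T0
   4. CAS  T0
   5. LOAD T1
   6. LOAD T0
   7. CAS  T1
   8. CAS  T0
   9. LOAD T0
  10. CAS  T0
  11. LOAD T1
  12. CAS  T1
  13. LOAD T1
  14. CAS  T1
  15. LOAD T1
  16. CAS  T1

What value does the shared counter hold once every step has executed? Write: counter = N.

counter = 8

step 1: T1 LOAD ⇒ load; ctr=1 reg=1
step 2: T1 CAS ⇒ ok; ctr=2 reg=1
step 3: T0 LOAD ⇒ load; ctr=2 reg=2
step 4: T0 CAS ⇒ ok; ctr=3 reg=2
step 5: T1 LOAD ⇒ load; ctr=3 reg=3
step 6: T0 LOAD ⇒ load; ctr=3 reg=3
step 7: T1 CAS ⇒ ok; ctr=4 reg=3
step 8: T0 CAS ⇒ retry; ctr=4 reg=3
step 9: T0 LOAD ⇒ load; ctr=4 reg=4
step 10: T0 CAS ⇒ ok; ctr=5 reg=4
step 11: T1 LOAD ⇒ load; ctr=5 reg=5
step 12: T1 CAS ⇒ ok; ctr=6 reg=5
step 13: T1 LOAD ⇒ load; ctr=6 reg=6
step 14: T1 CAS ⇒ ok; ctr=7 reg=6
step 15: T1 LOAD ⇒ load; ctr=7 reg=7
step 16: T1 CAS ⇒ ok; ctr=8 reg=7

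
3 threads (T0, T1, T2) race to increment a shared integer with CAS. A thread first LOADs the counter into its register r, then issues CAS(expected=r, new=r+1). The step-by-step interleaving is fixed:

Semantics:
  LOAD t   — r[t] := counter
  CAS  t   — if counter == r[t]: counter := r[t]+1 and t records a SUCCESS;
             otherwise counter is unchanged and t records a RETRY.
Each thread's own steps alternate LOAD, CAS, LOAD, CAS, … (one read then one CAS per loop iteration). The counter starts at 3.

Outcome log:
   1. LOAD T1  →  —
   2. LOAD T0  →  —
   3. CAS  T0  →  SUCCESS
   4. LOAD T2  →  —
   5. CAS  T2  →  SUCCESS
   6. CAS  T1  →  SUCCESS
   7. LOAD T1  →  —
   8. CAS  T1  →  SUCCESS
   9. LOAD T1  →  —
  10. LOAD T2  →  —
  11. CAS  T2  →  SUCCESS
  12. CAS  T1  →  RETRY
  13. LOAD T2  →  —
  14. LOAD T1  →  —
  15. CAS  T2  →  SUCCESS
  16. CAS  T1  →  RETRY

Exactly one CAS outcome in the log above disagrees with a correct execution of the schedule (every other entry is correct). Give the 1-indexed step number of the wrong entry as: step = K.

step = 6

Re-executing:
step 1: T1 LOAD ⇒ load; ctr=3 reg=3
step 2: T0 LOAD ⇒ load; ctr=3 reg=3
step 3: T0 CAS ⇒ ok; ctr=4 reg=3
step 4: T2 LOAD ⇒ load; ctr=4 reg=4
step 5: T2 CAS ⇒ ok; ctr=5 reg=4
step 6: T1 CAS ⇒ retry; ctr=5 reg=3
step 7: T1 LOAD ⇒ load; ctr=5 reg=5
step 8: T1 CAS ⇒ ok; ctr=6 reg=5
step 9: T1 LOAD ⇒ load; ctr=6 reg=6
step 10: T2 LOAD ⇒ load; ctr=6 reg=6
step 11: T2 CAS ⇒ ok; ctr=7 reg=6
step 12: T1 CAS ⇒ retry; ctr=7 reg=6
step 13: T2 LOAD ⇒ load; ctr=7 reg=7
step 14: T1 LOAD ⇒ load; ctr=7 reg=7
step 15: T2 CAS ⇒ ok; ctr=8 reg=7
step 16: T1 CAS ⇒ retry; ctr=8 reg=7
Mismatch at 6.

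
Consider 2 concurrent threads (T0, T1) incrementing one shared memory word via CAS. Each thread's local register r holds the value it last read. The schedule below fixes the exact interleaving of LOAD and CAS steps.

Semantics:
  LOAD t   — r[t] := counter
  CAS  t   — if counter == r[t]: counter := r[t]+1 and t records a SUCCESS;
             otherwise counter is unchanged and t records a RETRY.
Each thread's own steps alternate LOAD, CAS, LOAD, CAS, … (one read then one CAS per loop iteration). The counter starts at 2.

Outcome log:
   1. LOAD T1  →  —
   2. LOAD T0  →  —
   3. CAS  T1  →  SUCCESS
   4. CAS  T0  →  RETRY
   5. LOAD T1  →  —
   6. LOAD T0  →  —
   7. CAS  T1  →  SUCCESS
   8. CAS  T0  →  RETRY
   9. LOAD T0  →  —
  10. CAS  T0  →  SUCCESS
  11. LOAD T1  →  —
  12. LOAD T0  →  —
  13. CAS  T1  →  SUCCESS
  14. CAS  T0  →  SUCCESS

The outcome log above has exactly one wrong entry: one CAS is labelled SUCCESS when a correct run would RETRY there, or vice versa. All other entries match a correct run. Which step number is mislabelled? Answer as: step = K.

step = 14

Correct run:
1. LOAD T1 → mem=2 r[T1]=2 [LOAD]
2. LOAD T0 → mem=2 r[T0]=2 [LOAD]
3. CAS T1 → mem=3 r[T1]=2 [OK]
4. CAS T0 → mem=3 r[T0]=2 [RETRY]
5. LOAD T1 → mem=3 r[T1]=3 [LOAD]
6. LOAD T0 → mem=3 r[T0]=3 [LOAD]
7. CAS T1 → mem=4 r[T1]=3 [OK]
8. CAS T0 → mem=4 r[T0]=3 [RETRY]
9. LOAD T0 → mem=4 r[T0]=4 [LOAD]
10. CAS T0 → mem=5 r[T0]=4 [OK]
11. LOAD T1 → mem=5 r[T1]=5 [LOAD]
12. LOAD T0 → mem=5 r[T0]=5 [LOAD]
13. CAS T1 → mem=6 r[T1]=5 [OK]
14. CAS T0 → mem=6 r[T0]=5 [RETRY]
Log disagrees first at step 14.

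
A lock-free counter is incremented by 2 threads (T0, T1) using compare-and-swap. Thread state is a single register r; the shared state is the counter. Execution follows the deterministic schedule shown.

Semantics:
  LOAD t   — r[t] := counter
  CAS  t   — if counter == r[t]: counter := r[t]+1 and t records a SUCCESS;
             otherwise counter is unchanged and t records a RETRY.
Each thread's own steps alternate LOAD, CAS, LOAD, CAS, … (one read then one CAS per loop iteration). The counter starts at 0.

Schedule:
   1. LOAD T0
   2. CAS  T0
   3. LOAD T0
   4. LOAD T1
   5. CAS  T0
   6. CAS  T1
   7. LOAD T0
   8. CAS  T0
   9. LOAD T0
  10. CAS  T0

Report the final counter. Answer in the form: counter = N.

T0 LOAD — after: cnt=0, r=0 — load
T0 CAS — after: cnt=1, r=0 — ok
T0 LOAD — after: cnt=1, r=1 — load
T1 LOAD — after: cnt=1, r=1 — load
T0 CAS — after: cnt=2, r=1 — ok
T1 CAS — after: cnt=2, r=1 — retry
T0 LOAD — after: cnt=2, r=2 — load
T0 CAS — after: cnt=3, r=2 — ok
T0 LOAD — after: cnt=3, r=3 — load
T0 CAS — after: cnt=4, r=3 — ok

counter = 4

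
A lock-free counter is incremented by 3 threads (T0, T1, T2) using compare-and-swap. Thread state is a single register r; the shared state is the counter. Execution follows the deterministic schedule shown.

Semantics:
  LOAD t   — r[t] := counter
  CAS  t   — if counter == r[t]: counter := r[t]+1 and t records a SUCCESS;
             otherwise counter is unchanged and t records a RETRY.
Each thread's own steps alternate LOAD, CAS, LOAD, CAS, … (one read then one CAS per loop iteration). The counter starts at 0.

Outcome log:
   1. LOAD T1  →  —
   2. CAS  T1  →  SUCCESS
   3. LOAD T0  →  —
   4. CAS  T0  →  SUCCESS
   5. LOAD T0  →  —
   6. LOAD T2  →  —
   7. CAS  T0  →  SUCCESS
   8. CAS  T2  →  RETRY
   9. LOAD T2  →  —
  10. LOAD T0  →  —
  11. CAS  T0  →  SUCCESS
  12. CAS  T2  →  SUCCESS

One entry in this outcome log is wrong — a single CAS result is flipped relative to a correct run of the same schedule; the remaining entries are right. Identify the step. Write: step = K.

step = 12

Correct run:
step 1: T1 LOAD ⇒ load; ctr=0 reg=0
step 2: T1 CAS ⇒ ok; ctr=1 reg=0
step 3: T0 LOAD ⇒ load; ctr=1 reg=1
step 4: T0 CAS ⇒ ok; ctr=2 reg=1
step 5: T0 LOAD ⇒ load; ctr=2 reg=2
step 6: T2 LOAD ⇒ load; ctr=2 reg=2
step 7: T0 CAS ⇒ ok; ctr=3 reg=2
step 8: T2 CAS ⇒ retry; ctr=3 reg=2
step 9: T2 LOAD ⇒ load; ctr=3 reg=3
step 10: T0 LOAD ⇒ load; ctr=3 reg=3
step 11: T0 CAS ⇒ ok; ctr=4 reg=3
step 12: T2 CAS ⇒ retry; ctr=4 reg=3
Mismatch at 12.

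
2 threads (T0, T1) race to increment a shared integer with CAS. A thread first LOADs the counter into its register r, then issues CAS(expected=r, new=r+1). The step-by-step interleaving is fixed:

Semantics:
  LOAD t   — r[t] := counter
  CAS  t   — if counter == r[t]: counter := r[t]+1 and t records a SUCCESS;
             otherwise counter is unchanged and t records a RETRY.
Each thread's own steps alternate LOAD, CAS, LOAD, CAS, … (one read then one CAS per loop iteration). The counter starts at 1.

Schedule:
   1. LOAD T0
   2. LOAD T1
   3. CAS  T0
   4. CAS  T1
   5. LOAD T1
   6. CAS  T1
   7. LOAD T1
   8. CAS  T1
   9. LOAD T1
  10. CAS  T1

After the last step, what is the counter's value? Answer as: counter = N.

counter = 5

   1) LOAD T0:  M=1  r_T0=1
   2) LOAD T1:  M=1  r_T1=1
   3) CAS  T0:  M=2  r_T0=1 ✓
   4) CAS  T1:  M=2  r_T1=1 ✗
   5) LOAD T1:  M=2  r_T1=2
   6) CAS  T1:  M=3  r_T1=2 ✓
   7) LOAD T1:  M=3  r_T1=3
   8) CAS  T1:  M=4  r_T1=3 ✓
   9) LOAD T1:  M=4  r_T1=4
  10) CAS  T1:  M=5  r_T1=4 ✓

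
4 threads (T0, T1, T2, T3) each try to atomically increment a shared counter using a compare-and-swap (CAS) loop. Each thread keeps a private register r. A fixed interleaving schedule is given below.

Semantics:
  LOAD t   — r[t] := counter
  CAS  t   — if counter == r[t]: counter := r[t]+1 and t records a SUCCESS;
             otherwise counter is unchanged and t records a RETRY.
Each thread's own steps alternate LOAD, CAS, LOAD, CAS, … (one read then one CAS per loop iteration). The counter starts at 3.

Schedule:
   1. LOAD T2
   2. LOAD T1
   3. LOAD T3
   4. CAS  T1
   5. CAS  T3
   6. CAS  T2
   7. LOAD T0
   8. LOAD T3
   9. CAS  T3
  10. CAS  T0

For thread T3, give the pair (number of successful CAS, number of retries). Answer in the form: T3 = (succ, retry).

T3 = (1, 1)

[1] T2.load  rd  (counter 3, T2.r 3)
[2] T1.load  rd  (counter 3, T1.r 3)
[3] T3.load  rd  (counter 3, T3.r 3)
[4] T1.cas  hit  (counter 4, T1.r 3)
[5] T3.cas  miss  (counter 4, T3.r 3)
[6] T2.cas  miss  (counter 4, T2.r 3)
[7] T0.load  rd  (counter 4, T0.r 4)
[8] T3.load  rd  (counter 4, T3.r 4)
[9] T3.cas  hit  (counter 5, T3.r 4)
[10] T0.cas  miss  (counter 5, T0.r 4)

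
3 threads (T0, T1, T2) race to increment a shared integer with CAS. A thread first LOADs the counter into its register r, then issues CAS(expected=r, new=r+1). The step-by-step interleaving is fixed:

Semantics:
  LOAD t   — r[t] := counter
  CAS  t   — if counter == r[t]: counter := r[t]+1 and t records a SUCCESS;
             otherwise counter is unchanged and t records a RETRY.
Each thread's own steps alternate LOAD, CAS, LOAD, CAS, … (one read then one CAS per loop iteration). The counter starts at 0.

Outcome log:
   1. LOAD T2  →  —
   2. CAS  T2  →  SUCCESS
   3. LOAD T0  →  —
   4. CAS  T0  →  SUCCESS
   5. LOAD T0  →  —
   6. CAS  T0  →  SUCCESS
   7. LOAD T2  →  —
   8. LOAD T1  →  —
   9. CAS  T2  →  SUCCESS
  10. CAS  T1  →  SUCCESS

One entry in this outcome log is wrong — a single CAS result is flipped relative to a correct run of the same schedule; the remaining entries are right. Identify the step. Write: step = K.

step = 10

Reference trace:
#1 T2 reads 0
#2 T2 CAS(0→1) writes; counter now 1
#3 T0 reads 1
#4 T0 CAS(1→2) writes; counter now 2
#5 T0 reads 2
#6 T0 CAS(2→3) writes; counter now 3
#7 T2 reads 3
#8 T1 reads 3
#9 T2 CAS(3→4) writes; counter now 4
#10 T1 CAS(3→4) fails; counter now 4
Log disagrees first at step 10.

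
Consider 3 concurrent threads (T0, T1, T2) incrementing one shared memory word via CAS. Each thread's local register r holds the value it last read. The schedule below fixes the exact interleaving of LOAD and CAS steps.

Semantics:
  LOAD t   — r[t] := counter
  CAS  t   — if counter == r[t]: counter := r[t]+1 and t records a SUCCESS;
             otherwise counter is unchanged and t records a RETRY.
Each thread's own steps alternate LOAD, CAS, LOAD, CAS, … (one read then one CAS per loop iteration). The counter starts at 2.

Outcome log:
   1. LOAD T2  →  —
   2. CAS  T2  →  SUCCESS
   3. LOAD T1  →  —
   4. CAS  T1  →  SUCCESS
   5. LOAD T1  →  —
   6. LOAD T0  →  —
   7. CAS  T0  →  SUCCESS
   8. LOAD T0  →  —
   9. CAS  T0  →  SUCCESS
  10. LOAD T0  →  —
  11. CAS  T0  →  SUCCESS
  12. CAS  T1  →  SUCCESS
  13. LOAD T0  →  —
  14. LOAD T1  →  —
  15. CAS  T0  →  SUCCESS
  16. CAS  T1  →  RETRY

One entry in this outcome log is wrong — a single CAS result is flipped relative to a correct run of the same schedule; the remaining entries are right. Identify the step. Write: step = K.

step = 12

Correct run:
step 1: T2 LOAD ⇒ load; ctr=2 reg=2
step 2: T2 CAS ⇒ ok; ctr=3 reg=2
step 3: T1 LOAD ⇒ load; ctr=3 reg=3
step 4: T1 CAS ⇒ ok; ctr=4 reg=3
step 5: T1 LOAD ⇒ load; ctr=4 reg=4
step 6: T0 LOAD ⇒ load; ctr=4 reg=4
step 7: T0 CAS ⇒ ok; ctr=5 reg=4
step 8: T0 LOAD ⇒ load; ctr=5 reg=5
step 9: T0 CAS ⇒ ok; ctr=6 reg=5
step 10: T0 LOAD ⇒ load; ctr=6 reg=6
step 11: T0 CAS ⇒ ok; ctr=7 reg=6
step 12: T1 CAS ⇒ retry; ctr=7 reg=4
step 13: T0 LOAD ⇒ load; ctr=7 reg=7
step 14: T1 LOAD ⇒ load; ctr=7 reg=7
step 15: T0 CAS ⇒ ok; ctr=8 reg=7
step 16: T1 CAS ⇒ retry; ctr=8 reg=7
Flip is step 12.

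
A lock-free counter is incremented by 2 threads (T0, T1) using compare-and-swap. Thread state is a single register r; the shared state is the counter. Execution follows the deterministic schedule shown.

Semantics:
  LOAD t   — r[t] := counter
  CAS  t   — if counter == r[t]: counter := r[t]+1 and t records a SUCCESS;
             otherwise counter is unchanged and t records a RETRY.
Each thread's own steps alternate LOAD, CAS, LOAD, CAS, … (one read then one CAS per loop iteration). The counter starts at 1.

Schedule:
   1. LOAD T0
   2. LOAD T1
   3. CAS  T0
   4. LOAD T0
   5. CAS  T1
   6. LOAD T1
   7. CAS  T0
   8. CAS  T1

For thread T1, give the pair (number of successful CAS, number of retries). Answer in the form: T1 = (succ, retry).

[1] T0.load  rd  (counter 1, T0.r 1)
[2] T1.load  rd  (counter 1, T1.r 1)
[3] T0.cas  hit  (counter 2, T0.r 1)
[4] T0.load  rd  (counter 2, T0.r 2)
[5] T1.cas  miss  (counter 2, T1.r 1)
[6] T1.load  rd  (counter 2, T1.r 2)
[7] T0.cas  hit  (counter 3, T0.r 2)
[8] T1.cas  miss  (counter 3, T1.r 2)

T1 = (0, 2)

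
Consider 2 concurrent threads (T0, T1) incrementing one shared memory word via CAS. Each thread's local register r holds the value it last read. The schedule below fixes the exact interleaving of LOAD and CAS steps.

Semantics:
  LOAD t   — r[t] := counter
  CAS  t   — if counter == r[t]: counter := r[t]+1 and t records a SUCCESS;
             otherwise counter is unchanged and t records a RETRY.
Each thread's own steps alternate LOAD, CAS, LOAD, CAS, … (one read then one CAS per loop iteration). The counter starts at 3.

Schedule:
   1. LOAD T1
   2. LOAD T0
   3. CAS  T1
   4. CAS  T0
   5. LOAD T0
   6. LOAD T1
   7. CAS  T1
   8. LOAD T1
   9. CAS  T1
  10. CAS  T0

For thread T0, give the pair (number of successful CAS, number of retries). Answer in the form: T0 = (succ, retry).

#1 T1 reads 3
#2 T0 reads 3
#3 T1 CAS(3→4) writes; counter now 4
#4 T0 CAS(3→4) fails; counter now 4
#5 T0 reads 4
#6 T1 reads 4
#7 T1 CAS(4→5) writes; counter now 5
#8 T1 reads 5
#9 T1 CAS(5→6) writes; counter now 6
#10 T0 CAS(4→5) fails; counter now 6

T0 = (0, 2)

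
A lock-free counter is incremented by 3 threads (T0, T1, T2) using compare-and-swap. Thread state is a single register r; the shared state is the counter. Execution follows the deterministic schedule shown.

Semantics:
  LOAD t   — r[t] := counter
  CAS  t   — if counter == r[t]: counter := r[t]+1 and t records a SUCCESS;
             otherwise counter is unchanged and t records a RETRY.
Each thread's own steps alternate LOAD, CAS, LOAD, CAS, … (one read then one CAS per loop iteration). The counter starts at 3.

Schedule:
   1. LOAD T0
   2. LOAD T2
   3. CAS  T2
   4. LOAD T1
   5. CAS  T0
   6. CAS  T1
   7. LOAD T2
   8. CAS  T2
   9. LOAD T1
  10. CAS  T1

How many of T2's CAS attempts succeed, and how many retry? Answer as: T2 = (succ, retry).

   1) LOAD T0:  M=3  r_T0=3
   2) LOAD T2:  M=3  r_T2=3
   3) CAS  T2:  M=4  r_T2=3 ✓
   4) LOAD T1:  M=4  r_T1=4
   5) CAS  T0:  M=4  r_T0=3 ✗
   6) CAS  T1:  M=5  r_T1=4 ✓
   7) LOAD T2:  M=5  r_T2=5
   8) CAS  T2:  M=6  r_T2=5 ✓
   9) LOAD T1:  M=6  r_T1=6
  10) CAS  T1:  M=7  r_T1=6 ✓

T2 = (2, 0)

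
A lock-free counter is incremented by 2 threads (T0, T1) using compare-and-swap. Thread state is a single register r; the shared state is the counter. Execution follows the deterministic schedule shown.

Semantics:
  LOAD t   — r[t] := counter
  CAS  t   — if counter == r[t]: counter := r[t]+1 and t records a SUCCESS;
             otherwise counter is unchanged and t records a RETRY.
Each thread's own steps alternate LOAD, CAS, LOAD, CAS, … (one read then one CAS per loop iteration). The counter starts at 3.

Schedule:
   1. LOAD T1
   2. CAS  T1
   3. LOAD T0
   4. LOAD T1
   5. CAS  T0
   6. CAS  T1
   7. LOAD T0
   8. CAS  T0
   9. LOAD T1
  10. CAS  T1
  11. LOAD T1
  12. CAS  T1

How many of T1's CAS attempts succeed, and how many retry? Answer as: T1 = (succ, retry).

   1) LOAD T1:  M=3  r_T1=3
   2) CAS  T1:  M=4  r_T1=3 ✓
   3) LOAD T0:  M=4  r_T0=4
   4) LOAD T1:  M=4  r_T1=4
   5) CAS  T0:  M=5  r_T0=4 ✓
   6) CAS  T1:  M=5  r_T1=4 ✗
   7) LOAD T0:  M=5  r_T0=5
   8) CAS  T0:  M=6  r_T0=5 ✓
   9) LOAD T1:  M=6  r_T1=6
  10) CAS  T1:  M=7  r_T1=6 ✓
  11) LOAD T1:  M=7  r_T1=7
  12) CAS  T1:  M=8  r_T1=7 ✓

T1 = (3, 1)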